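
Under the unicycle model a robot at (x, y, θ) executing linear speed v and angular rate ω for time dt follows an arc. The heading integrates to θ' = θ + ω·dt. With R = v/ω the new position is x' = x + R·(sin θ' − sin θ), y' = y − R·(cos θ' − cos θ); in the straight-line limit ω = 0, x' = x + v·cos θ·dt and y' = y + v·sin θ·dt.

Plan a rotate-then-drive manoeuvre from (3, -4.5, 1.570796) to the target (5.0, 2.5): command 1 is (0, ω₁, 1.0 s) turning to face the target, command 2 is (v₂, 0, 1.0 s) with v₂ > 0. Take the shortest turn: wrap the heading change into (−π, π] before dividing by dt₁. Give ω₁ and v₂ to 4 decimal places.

ω₁ = -0.2783, v₂ = 7.2801

heading to target = atan2(2.5−-4.5, 5−3) = 1.2925
Δθ = wrap(1.2925 − 1.5708) = -0.2783; ω₁ = Δθ/dt₁ = -0.2783
distance = √((5−3)² + (2.5−-4.5)²) = 7.2801; v₂ = distance/dt₂ = 7.2801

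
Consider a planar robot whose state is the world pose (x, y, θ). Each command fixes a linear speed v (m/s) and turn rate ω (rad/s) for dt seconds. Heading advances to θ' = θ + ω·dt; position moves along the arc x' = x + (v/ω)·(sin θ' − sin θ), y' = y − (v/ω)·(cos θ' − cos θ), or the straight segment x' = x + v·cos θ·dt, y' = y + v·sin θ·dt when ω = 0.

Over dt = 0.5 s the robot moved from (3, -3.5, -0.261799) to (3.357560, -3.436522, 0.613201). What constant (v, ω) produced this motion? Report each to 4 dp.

Δθ = 0.613201 − -0.261799 = 0.875000
ω = Δθ/dt = 0.875000/0.5 = 1.7500
R = Δx/(sin θ' − sin θ) = 0.4286
v = R·ω = 0.4286·1.7500 = 0.7500

v = 0.7500, ω = 1.7500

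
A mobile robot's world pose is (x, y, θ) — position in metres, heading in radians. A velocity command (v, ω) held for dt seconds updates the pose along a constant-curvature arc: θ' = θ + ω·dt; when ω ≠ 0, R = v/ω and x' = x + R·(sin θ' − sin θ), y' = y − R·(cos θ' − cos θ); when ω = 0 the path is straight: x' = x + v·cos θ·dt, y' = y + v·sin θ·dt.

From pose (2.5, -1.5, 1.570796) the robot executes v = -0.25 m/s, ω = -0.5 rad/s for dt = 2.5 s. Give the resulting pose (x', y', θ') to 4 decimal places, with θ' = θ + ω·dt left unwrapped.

θ' = 1.5708 + -0.5·2.5 = 0.3208
R = v/ω = -0.25/-0.5 = 0.5000
x' = 2.5 + 0.5000·(sin 0.3208 − sin 1.5708) = 2.1577
y' = -1.5 − 0.5000·(cos 0.3208 − cos 1.5708) = -1.9745

(2.1577, -1.9745, 0.3208)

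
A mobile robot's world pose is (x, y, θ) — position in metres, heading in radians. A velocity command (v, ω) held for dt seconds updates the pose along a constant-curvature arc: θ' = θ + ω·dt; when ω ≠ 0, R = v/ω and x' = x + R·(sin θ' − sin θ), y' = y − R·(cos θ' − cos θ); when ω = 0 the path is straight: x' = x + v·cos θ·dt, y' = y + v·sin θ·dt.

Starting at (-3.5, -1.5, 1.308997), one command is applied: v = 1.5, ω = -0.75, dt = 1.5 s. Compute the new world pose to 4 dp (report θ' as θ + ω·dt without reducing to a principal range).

θ' = 1.3090 + -0.75·1.5 = 0.1840
R = v/ω = 1.5/-0.75 = -2.0000
x' = -3.5 + -2.0000·(sin 0.1840 − sin 1.3090) = -1.9341
y' = -1.5 − -2.0000·(cos 0.1840 − cos 1.3090) = -0.0514

(-1.9341, -0.0514, 0.1840)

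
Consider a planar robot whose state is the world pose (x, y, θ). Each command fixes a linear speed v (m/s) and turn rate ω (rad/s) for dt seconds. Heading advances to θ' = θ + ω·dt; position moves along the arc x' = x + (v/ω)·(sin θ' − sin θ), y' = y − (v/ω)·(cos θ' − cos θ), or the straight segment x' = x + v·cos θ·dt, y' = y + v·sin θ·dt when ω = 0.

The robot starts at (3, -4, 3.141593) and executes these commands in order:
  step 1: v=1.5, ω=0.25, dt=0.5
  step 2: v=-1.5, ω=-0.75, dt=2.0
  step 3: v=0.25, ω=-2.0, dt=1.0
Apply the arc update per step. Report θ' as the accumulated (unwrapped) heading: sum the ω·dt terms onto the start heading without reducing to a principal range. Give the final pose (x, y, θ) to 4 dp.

step 1: θ'=3.2666 (R=6.0000) → pose (2.2520, -4.0468, 3.2666)
step 2: θ'=1.7666 (R=2.0000) → pose (4.4631, -5.6421, 1.7666)
step 3: θ'=-0.2334 (R=-0.1250) → pose (4.6146, -5.4962, -0.2334)

(4.6146, -5.4962, -0.2334)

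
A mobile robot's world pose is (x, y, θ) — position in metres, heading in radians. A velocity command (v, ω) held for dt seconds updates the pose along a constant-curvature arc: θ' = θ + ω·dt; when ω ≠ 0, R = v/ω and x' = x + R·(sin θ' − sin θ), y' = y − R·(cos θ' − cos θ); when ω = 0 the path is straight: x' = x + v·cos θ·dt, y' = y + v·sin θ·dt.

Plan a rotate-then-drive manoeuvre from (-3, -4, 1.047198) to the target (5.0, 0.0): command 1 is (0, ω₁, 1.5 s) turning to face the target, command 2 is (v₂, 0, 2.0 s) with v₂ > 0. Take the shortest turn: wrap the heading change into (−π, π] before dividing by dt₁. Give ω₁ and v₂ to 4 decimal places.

heading to target = atan2(0−-4, 5−-3) = 0.4636
Δθ = wrap(0.4636 − 1.0472) = -0.5836; ω₁ = Δθ/dt₁ = -0.3890
distance = √((5−-3)² + (0−-4)²) = 8.9443; v₂ = distance/dt₂ = 4.4721

ω₁ = -0.3890, v₂ = 4.4721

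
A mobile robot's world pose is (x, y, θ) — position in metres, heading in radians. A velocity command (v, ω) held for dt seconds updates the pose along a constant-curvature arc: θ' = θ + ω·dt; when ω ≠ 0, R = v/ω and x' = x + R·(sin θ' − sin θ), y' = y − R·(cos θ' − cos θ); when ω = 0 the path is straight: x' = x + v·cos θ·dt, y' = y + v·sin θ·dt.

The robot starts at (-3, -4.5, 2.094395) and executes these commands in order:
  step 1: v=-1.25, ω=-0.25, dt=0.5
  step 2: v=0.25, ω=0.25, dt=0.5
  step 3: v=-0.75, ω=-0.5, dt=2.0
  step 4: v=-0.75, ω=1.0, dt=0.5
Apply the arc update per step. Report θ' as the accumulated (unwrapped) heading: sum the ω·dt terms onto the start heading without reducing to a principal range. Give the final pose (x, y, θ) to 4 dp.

step 1: θ'=1.9694 (R=5.0000) → pose (-2.7221, -5.0594, 1.9694)
step 2: θ'=2.0944 (R=1.0000) → pose (-2.7777, -4.9475, 2.0944)
step 3: θ'=1.0944 (R=1.5000) → pose (-2.7437, -6.3854, 1.0944)
step 4: θ'=1.5944 (R=-0.7500) → pose (-2.8270, -6.7470, 1.5944)

(-2.8270, -6.7470, 1.5944)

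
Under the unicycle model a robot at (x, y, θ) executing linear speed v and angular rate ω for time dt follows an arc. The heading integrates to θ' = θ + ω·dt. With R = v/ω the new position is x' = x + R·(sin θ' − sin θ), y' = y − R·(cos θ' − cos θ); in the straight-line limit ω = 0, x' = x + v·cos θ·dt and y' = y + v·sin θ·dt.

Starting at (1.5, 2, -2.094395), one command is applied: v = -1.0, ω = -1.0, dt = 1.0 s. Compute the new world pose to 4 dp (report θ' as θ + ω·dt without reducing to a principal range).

(2.3188, 2.4989, -3.0944)

θ' = -2.0944 + -1.0·1.0 = -3.0944
R = v/ω = -1.0/-1.0 = 1.0000
x' = 1.5 + 1.0000·(sin -3.0944 − sin -2.0944) = 2.3188
y' = 2 − 1.0000·(cos -3.0944 − cos -2.0944) = 2.4989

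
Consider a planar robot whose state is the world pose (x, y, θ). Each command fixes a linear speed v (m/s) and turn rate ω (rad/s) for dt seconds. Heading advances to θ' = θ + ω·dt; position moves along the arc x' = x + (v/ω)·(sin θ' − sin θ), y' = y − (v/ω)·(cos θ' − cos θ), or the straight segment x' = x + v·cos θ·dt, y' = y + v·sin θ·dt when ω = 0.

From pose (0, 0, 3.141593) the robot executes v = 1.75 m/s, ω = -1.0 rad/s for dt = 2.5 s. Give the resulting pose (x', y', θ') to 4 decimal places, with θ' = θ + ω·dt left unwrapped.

θ' = 3.1416 + -1.0·2.5 = 0.6416
R = v/ω = 1.75/-1.0 = -1.7500
x' = 0 + -1.7500·(sin 0.6416 − sin 3.1416) = -1.0473
y' = 0 − -1.7500·(cos 0.6416 − cos 3.1416) = 3.1520

(-1.0473, 3.1520, 0.6416)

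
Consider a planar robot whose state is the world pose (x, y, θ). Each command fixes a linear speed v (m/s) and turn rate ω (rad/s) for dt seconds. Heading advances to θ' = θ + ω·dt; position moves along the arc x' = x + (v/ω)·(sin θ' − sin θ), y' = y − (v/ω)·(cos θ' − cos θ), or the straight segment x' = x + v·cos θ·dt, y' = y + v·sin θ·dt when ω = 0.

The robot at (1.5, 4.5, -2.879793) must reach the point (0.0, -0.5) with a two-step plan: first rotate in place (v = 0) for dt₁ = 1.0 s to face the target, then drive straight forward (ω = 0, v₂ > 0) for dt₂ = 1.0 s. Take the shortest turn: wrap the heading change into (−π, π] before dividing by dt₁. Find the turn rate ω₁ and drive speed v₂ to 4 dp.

ω₁ = 1.0175, v₂ = 5.2202

heading to target = atan2(-0.5−4.5, 0−1.5) = -1.8623
Δθ = wrap(-1.8623 − -2.8798) = 1.0175; ω₁ = Δθ/dt₁ = 1.0175
distance = √((0−1.5)² + (-0.5−4.5)²) = 5.2202; v₂ = distance/dt₂ = 5.2202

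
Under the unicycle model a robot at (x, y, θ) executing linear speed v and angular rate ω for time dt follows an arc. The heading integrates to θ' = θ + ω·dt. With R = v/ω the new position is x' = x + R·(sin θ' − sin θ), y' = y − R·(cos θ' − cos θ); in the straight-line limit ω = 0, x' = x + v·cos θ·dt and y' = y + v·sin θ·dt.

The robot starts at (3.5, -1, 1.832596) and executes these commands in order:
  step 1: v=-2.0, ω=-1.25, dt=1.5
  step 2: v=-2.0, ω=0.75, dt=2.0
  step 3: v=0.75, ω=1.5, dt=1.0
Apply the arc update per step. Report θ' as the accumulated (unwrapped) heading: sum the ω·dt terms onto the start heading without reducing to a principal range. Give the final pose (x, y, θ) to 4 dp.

(-1.2813, -4.8277, 2.9576)

step 1: θ'=-0.0424 (R=1.6000) → pose (1.8867, -3.0127, -0.0424)
step 2: θ'=1.4576 (R=-2.6667) → pose (-0.8759, -5.3757, 1.4576)
step 3: θ'=2.9576 (R=0.5000) → pose (-1.2813, -4.8277, 2.9576)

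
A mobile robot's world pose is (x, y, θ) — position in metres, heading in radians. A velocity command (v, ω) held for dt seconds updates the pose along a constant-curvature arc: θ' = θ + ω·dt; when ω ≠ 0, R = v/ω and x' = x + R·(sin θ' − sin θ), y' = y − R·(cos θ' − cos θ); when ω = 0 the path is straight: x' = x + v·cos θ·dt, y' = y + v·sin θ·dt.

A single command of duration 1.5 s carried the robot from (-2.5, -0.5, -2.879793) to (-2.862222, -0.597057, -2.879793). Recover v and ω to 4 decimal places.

v = 0.2500, ω = 0.0000

Δθ = -2.879793 − -2.879793 = 0.000000
ω = Δθ/dt = 0.000000/1.5 = 0.0000
ω = 0 → v = (Δx·cos θ + Δy·sin θ)/dt = 0.2500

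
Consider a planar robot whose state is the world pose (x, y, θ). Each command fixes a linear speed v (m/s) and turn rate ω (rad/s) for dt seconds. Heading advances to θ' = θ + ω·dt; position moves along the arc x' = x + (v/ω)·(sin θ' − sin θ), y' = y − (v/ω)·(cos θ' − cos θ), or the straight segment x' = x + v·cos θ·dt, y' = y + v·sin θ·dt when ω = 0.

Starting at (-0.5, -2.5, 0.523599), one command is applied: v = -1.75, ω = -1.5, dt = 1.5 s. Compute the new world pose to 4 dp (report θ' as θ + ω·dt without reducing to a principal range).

(-2.2359, -1.3088, -1.7264)

θ' = 0.5236 + -1.5·1.5 = -1.7264
R = v/ω = -1.75/-1.5 = 1.1667
x' = -0.5 + 1.1667·(sin -1.7264 − sin 0.5236) = -2.2359
y' = -2.5 − 1.1667·(cos -1.7264 − cos 0.5236) = -1.3088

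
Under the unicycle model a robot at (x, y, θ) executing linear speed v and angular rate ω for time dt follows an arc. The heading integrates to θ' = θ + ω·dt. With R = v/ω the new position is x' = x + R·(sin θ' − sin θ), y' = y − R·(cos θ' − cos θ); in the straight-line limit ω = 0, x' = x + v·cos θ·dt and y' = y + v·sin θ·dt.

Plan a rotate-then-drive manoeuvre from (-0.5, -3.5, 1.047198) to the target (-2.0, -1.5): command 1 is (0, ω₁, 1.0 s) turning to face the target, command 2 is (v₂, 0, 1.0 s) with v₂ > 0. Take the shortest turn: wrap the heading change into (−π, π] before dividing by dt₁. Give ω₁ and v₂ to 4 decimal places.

heading to target = atan2(-1.5−-3.5, -2−-0.5) = 2.2143
Δθ = wrap(2.2143 − 1.0472) = 1.1671; ω₁ = Δθ/dt₁ = 1.1671
distance = √((-2−-0.5)² + (-1.5−-3.5)²) = 2.5000; v₂ = distance/dt₂ = 2.5000

ω₁ = 1.1671, v₂ = 2.5000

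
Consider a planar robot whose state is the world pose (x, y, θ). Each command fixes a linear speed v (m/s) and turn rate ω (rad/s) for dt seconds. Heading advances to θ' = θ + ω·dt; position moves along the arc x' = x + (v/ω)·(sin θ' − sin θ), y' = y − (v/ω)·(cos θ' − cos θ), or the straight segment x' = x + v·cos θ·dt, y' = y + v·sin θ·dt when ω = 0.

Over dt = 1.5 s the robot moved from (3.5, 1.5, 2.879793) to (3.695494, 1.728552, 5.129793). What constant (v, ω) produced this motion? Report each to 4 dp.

Δθ = 5.129793 − 2.879793 = 2.250000
ω = Δθ/dt = 2.250000/1.5 = 1.5000
R = −Δy/(cos θ' − cos θ) = -0.1667
v = R·ω = -0.1667·1.5000 = -0.2500

v = -0.2500, ω = 1.5000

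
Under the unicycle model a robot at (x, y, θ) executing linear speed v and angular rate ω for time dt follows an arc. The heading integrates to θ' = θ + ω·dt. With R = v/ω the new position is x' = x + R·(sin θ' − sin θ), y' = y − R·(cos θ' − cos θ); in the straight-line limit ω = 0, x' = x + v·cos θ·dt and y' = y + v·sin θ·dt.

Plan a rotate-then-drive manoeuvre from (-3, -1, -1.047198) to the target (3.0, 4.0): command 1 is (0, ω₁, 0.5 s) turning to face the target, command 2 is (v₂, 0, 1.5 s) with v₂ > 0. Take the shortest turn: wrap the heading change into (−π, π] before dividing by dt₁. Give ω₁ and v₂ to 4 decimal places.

ω₁ = 3.4839, v₂ = 5.2068

heading to target = atan2(4−-1, 3−-3) = 0.6947
Δθ = wrap(0.6947 − -1.0472) = 1.7419; ω₁ = Δθ/dt₁ = 3.4839
distance = √((3−-3)² + (4−-1)²) = 7.8102; v₂ = distance/dt₂ = 5.2068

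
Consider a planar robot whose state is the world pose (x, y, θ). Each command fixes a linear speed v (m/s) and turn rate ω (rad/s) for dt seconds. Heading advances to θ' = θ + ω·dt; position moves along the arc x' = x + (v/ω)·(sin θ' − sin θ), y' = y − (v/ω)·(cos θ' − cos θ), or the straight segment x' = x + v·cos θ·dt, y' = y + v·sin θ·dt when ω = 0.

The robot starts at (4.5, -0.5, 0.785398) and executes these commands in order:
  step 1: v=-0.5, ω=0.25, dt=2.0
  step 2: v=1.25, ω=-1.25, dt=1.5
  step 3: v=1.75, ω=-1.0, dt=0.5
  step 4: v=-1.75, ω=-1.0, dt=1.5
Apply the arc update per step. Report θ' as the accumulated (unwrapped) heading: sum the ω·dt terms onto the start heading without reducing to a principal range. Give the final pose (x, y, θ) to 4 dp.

step 1: θ'=1.2854 (R=-2.0000) → pose (3.9951, -1.3511, 1.2854)
step 2: θ'=-0.5896 (R=-1.0000) → pose (5.5107, -0.8015, -0.5896)
step 3: θ'=-1.0896 (R=-1.7500) → pose (6.0889, -1.4461, -1.0896)
step 4: θ'=-2.5896 (R=1.7500) → pose (6.7225, 0.8540, -2.5896)

(6.7225, 0.8540, -2.5896)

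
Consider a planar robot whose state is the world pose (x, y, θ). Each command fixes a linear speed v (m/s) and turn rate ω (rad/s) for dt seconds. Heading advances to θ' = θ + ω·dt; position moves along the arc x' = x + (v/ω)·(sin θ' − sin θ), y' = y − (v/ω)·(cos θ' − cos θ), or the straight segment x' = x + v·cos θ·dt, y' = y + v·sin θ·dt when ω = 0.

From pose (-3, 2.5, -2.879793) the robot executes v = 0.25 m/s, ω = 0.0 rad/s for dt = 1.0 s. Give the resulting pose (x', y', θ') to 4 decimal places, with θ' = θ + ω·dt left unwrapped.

(-3.2415, 2.4353, -2.8798)

θ' = -2.8798 + 0.0·1.0 = -2.8798
ω = 0 → straight: x' = -3 + 0.25·cos(-2.8798)·1.0 = -3.2415
y' = 2.5 + 0.25·sin(-2.8798)·1.0 = 2.4353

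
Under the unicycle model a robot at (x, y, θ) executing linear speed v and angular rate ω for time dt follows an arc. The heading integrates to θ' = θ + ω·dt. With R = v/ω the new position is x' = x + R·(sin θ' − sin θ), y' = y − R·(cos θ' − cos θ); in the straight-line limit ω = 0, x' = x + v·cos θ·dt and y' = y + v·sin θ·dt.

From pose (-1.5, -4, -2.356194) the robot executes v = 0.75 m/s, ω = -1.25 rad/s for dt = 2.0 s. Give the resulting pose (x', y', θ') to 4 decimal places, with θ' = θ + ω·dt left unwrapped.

θ' = -2.3562 + -1.25·2.0 = -4.8562
R = v/ω = 0.75/-1.25 = -0.6000
x' = -1.5 + -0.6000·(sin -4.8562 − sin -2.3562) = -2.5181
y' = -4 − -0.6000·(cos -4.8562 − cos -2.3562) = -3.4898

(-2.5181, -3.4898, -4.8562)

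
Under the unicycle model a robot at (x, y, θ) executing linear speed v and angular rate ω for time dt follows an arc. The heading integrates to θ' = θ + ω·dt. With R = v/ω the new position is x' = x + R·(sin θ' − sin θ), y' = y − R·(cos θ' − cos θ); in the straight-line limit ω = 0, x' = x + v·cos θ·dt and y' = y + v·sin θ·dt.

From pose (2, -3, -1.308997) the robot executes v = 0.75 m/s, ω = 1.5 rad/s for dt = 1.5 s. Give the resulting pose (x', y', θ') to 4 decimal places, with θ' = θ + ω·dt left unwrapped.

(2.8870, -3.1651, 0.9410)

θ' = -1.3090 + 1.5·1.5 = 0.9410
R = v/ω = 0.75/1.5 = 0.5000
x' = 2 + 0.5000·(sin 0.9410 − sin -1.3090) = 2.8870
y' = -3 − 0.5000·(cos 0.9410 − cos -1.3090) = -3.1651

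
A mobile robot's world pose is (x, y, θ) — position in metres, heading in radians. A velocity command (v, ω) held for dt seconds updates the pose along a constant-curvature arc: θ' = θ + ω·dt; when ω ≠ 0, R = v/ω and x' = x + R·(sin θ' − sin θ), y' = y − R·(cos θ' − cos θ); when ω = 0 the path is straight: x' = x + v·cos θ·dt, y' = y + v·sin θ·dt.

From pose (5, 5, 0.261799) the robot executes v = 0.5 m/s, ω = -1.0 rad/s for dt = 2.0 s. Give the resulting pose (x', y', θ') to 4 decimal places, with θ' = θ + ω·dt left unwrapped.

θ' = 0.2618 + -1.0·2.0 = -1.7382
R = v/ω = 0.5/-1.0 = -0.5000
x' = 5 + -0.5000·(sin -1.7382 − sin 0.2618) = 5.6224
y' = 5 − -0.5000·(cos -1.7382 − cos 0.2618) = 4.4337

(5.6224, 4.4337, -1.7382)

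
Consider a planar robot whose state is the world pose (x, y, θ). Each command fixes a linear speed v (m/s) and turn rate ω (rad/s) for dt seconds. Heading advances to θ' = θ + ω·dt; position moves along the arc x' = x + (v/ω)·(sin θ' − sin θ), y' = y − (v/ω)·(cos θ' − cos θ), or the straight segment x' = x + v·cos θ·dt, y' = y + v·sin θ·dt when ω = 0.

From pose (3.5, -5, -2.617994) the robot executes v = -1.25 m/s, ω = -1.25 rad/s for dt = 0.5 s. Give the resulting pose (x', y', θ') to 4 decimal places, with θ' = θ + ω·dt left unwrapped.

θ' = -2.6180 + -1.25·0.5 = -3.2430
R = v/ω = -1.25/-1.25 = 1.0000
x' = 3.5 + 1.0000·(sin -3.2430 − sin -2.6180) = 4.1012
y' = -5 − 1.0000·(cos -3.2430 − cos -2.6180) = -4.8712

(4.1012, -4.8712, -3.2430)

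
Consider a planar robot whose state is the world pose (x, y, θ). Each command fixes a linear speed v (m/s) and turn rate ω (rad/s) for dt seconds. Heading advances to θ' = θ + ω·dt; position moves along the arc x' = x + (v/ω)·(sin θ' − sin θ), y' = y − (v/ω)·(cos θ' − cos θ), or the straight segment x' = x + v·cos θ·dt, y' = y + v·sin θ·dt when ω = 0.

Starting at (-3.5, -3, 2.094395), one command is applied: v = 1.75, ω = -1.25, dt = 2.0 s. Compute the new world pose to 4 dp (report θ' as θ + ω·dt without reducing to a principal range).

θ' = 2.0944 + -1.25·2.0 = -0.4056
R = v/ω = 1.75/-1.25 = -1.4000
x' = -3.5 + -1.4000·(sin -0.4056 − sin 2.0944) = -1.7352
y' = -3 − -1.4000·(cos -0.4056 − cos 2.0944) = -1.0136

(-1.7352, -1.0136, -0.4056)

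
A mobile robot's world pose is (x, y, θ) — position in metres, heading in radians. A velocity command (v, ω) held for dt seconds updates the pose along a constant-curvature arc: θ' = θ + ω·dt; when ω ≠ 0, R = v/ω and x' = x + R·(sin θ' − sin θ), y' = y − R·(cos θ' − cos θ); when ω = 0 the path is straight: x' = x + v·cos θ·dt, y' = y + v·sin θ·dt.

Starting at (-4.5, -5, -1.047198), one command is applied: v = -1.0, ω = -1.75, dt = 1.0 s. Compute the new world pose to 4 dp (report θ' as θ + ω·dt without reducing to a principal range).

θ' = -1.0472 + -1.75·1.0 = -2.7972
R = v/ω = -1.0/-1.75 = 0.5714
x' = -4.5 + 0.5714·(sin -2.7972 − sin -1.0472) = -4.1981
y' = -5 − 0.5714·(cos -2.7972 − cos -1.0472) = -4.1764

(-4.1981, -4.1764, -2.7972)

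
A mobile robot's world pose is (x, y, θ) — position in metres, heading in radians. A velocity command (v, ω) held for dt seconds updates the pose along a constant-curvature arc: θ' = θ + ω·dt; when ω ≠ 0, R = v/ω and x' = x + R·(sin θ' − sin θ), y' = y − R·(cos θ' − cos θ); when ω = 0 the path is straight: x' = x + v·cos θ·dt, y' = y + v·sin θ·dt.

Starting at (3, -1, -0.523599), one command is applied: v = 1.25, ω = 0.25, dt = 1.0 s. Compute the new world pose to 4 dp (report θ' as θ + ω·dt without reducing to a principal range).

(4.1490, -1.4839, -0.2736)

θ' = -0.5236 + 0.25·1.0 = -0.2736
R = v/ω = 1.25/0.25 = 5.0000
x' = 3 + 5.0000·(sin -0.2736 − sin -0.5236) = 4.1490
y' = -1 − 5.0000·(cos -0.2736 − cos -0.5236) = -1.4839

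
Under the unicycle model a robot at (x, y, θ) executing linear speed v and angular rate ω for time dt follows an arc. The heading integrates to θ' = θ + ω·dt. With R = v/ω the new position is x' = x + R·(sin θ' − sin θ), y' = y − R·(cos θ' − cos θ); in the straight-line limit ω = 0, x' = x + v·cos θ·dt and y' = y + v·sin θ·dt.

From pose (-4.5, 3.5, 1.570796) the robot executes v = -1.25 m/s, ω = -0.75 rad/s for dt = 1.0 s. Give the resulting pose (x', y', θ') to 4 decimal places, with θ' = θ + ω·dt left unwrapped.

(-4.9472, 2.3639, 0.8208)

θ' = 1.5708 + -0.75·1.0 = 0.8208
R = v/ω = -1.25/-0.75 = 1.6667
x' = -4.5 + 1.6667·(sin 0.8208 − sin 1.5708) = -4.9472
y' = 3.5 − 1.6667·(cos 0.8208 − cos 1.5708) = 2.3639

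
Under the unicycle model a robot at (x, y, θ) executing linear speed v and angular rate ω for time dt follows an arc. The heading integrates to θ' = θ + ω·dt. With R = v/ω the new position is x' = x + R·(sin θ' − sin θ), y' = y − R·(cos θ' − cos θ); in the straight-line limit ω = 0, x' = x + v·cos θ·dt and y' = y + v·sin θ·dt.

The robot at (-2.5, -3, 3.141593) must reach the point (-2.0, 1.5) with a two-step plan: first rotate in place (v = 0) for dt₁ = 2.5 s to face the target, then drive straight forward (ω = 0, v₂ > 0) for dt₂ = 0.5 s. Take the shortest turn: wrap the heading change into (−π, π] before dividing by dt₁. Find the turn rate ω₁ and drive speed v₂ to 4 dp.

ω₁ = -0.6726, v₂ = 9.0554

heading to target = atan2(1.5−-3, -2−-2.5) = 1.4601
Δθ = wrap(1.4601 − 3.1416) = -1.6815; ω₁ = Δθ/dt₁ = -0.6726
distance = √((-2−-2.5)² + (1.5−-3)²) = 4.5277; v₂ = distance/dt₂ = 9.0554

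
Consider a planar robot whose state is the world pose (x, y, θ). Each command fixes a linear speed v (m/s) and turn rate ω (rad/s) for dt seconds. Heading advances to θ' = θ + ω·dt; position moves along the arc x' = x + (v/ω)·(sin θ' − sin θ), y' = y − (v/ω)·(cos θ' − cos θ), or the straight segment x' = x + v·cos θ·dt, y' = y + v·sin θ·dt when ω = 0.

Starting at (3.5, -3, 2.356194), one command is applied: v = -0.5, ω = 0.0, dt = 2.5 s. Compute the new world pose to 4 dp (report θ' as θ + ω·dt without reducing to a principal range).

θ' = 2.3562 + 0.0·2.5 = 2.3562
ω = 0 → straight: x' = 3.5 + -0.5·cos(2.3562)·2.5 = 4.3839
y' = -3 + -0.5·sin(2.3562)·2.5 = -3.8839

(4.3839, -3.8839, 2.3562)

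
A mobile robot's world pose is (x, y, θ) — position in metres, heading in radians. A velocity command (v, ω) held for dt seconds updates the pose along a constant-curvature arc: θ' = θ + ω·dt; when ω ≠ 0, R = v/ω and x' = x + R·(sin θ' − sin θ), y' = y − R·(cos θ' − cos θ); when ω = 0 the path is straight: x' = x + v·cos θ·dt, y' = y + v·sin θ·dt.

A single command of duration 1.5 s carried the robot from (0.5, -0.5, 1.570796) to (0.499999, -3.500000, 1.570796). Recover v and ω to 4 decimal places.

v = -2.0000, ω = 0.0000

Δθ = 1.570796 − 1.570796 = 0.000000
ω = Δθ/dt = 0.000000/1.5 = 0.0000
ω = 0 → v = (Δx·cos θ + Δy·sin θ)/dt = -2.0000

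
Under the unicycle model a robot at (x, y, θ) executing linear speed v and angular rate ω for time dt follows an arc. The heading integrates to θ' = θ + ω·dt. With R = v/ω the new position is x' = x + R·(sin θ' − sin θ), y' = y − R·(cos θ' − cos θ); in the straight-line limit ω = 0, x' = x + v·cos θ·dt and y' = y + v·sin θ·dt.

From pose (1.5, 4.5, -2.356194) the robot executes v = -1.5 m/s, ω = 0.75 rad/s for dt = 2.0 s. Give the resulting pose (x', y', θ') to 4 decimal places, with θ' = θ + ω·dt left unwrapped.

(1.5965, 7.2248, -0.8562)

θ' = -2.3562 + 0.75·2.0 = -0.8562
R = v/ω = -1.5/0.75 = -2.0000
x' = 1.5 + -2.0000·(sin -0.8562 − sin -2.3562) = 1.5965
y' = 4.5 − -2.0000·(cos -0.8562 − cos -2.3562) = 7.2248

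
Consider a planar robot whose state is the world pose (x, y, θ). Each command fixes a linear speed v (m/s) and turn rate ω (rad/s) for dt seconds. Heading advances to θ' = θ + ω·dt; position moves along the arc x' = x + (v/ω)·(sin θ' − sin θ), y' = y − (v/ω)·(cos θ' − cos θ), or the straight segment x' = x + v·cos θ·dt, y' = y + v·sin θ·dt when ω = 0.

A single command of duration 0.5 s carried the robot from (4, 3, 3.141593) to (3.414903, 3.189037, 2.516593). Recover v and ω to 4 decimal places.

v = 1.2500, ω = -1.2500

Δθ = 2.516593 − 3.141593 = -0.625000
ω = Δθ/dt = -0.625000/0.5 = -1.2500
R = Δx/(sin θ' − sin θ) = -1.0000
v = R·ω = -1.0000·-1.2500 = 1.2500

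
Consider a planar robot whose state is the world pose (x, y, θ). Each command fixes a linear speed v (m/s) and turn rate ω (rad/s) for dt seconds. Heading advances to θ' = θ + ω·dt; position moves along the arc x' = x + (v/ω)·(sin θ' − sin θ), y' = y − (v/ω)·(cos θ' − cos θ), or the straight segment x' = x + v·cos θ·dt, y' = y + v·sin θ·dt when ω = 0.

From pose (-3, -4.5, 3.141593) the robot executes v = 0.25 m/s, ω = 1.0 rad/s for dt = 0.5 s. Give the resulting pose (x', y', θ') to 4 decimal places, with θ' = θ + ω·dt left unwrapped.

(-3.1199, -4.5306, 3.6416)

θ' = 3.1416 + 1.0·0.5 = 3.6416
R = v/ω = 0.25/1.0 = 0.2500
x' = -3 + 0.2500·(sin 3.6416 − sin 3.1416) = -3.1199
y' = -4.5 − 0.2500·(cos 3.6416 − cos 3.1416) = -4.5306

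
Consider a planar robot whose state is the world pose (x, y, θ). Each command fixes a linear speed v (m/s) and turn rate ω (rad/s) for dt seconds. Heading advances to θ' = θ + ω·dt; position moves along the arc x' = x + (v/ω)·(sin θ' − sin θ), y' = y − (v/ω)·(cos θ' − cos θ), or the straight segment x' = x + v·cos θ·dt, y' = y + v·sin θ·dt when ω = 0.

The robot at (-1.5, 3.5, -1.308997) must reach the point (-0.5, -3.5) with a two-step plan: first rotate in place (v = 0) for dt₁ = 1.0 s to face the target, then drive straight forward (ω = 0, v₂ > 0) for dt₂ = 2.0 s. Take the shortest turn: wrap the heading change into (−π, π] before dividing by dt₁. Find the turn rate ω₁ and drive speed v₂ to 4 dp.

heading to target = atan2(-3.5−3.5, -0.5−-1.5) = -1.4289
Δθ = wrap(-1.4289 − -1.3090) = -0.1199; ω₁ = Δθ/dt₁ = -0.1199
distance = √((-0.5−-1.5)² + (-3.5−3.5)²) = 7.0711; v₂ = distance/dt₂ = 3.5355

ω₁ = -0.1199, v₂ = 3.5355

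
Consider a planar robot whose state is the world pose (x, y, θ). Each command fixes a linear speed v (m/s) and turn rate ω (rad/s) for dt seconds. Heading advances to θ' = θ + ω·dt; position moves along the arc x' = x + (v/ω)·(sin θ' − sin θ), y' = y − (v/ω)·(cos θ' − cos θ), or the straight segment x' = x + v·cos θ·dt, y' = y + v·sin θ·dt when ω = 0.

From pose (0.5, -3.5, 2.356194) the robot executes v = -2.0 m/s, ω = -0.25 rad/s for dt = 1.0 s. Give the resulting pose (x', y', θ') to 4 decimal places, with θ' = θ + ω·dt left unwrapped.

θ' = 2.3562 + -0.25·1.0 = 2.1062
R = v/ω = -2.0/-0.25 = 8.0000
x' = 0.5 + 8.0000·(sin 2.1062 − sin 2.3562) = 1.7237
y' = -3.5 − 8.0000·(cos 2.1062 − cos 2.3562) = -5.0754

(1.7237, -5.0754, 2.1062)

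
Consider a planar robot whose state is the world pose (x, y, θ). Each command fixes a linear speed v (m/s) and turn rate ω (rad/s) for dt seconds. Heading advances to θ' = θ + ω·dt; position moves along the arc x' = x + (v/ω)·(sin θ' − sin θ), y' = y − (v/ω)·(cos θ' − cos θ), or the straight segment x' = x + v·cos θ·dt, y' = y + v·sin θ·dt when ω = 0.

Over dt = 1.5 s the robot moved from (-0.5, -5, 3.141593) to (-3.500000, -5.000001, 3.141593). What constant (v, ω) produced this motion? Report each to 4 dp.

Δθ = 3.141593 − 3.141593 = 0.000000
ω = Δθ/dt = 0.000000/1.5 = 0.0000
ω = 0 → v = (Δx·cos θ + Δy·sin θ)/dt = 2.0000

v = 2.0000, ω = 0.0000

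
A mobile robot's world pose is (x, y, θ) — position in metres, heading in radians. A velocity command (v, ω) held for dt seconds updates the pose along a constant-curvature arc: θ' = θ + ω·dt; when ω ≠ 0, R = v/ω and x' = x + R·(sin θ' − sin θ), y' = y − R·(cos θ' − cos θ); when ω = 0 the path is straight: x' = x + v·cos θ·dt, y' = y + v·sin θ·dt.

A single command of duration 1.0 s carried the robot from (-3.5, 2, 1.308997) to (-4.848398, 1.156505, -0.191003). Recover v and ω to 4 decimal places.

Δθ = -0.191003 − 1.308997 = -1.500000
ω = Δθ/dt = -1.500000/1.0 = -1.5000
R = Δx/(sin θ' − sin θ) = 1.1667
v = R·ω = 1.1667·-1.5000 = -1.7500

v = -1.7500, ω = -1.5000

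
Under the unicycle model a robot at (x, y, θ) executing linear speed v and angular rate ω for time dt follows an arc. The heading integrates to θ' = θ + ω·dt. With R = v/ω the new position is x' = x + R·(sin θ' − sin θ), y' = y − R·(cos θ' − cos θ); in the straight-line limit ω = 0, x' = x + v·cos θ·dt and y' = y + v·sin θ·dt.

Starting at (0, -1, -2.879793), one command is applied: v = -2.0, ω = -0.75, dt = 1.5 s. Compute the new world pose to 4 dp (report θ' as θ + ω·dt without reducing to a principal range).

(2.7167, -1.8424, -4.0048)

θ' = -2.8798 + -0.75·1.5 = -4.0048
R = v/ω = -2.0/-0.75 = 2.6667
x' = 0 + 2.6667·(sin -4.0048 − sin -2.8798) = 2.7167
y' = -1 − 2.6667·(cos -4.0048 − cos -2.8798) = -1.8424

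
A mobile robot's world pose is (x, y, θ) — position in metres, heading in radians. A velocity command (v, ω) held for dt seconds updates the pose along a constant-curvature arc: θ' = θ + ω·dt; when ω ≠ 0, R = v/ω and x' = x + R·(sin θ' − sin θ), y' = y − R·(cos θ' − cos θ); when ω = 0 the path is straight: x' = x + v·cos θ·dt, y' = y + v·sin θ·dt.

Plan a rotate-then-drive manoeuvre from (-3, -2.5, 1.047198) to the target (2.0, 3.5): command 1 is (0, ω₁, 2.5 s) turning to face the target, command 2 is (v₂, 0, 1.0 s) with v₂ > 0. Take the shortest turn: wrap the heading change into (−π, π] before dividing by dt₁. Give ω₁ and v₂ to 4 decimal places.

heading to target = atan2(3.5−-2.5, 2−-3) = 0.8761
Δθ = wrap(0.8761 − 1.0472) = -0.1711; ω₁ = Δθ/dt₁ = -0.0685
distance = √((2−-3)² + (3.5−-2.5)²) = 7.8102; v₂ = distance/dt₂ = 7.8102

ω₁ = -0.0685, v₂ = 7.8102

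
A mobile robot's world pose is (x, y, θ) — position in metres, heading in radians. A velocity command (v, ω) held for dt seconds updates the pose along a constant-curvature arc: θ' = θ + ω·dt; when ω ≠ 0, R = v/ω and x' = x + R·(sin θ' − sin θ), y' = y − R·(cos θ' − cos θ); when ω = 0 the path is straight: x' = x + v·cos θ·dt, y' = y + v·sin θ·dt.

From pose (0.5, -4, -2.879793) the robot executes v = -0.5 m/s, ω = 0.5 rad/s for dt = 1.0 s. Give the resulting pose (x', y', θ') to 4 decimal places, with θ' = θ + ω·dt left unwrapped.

(0.9314, -3.7577, -2.3798)

θ' = -2.8798 + 0.5·1.0 = -2.3798
R = v/ω = -0.5/0.5 = -1.0000
x' = 0.5 + -1.0000·(sin -2.3798 − sin -2.8798) = 0.9314
y' = -4 − -1.0000·(cos -2.3798 − cos -2.8798) = -3.7577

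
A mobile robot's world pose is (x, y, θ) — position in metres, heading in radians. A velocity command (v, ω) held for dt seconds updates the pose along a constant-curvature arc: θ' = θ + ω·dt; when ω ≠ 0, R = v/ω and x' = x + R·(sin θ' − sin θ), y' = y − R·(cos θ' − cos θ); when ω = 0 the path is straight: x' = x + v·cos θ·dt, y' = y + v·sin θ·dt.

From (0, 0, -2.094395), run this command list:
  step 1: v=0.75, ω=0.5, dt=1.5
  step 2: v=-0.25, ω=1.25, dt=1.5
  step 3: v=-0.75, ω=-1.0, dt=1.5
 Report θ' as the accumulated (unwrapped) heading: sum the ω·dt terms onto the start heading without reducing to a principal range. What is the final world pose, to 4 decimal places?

step 1: θ'=-1.3444 (R=1.5000) → pose (-0.1627, -1.0867, -1.3444)
step 2: θ'=0.5306 (R=-0.2000) → pose (-0.4588, -0.9591, 0.5306)
step 3: θ'=-0.9694 (R=0.7500) → pose (-1.4567, -0.7366, -0.9694)

(-1.4567, -0.7366, -0.9694)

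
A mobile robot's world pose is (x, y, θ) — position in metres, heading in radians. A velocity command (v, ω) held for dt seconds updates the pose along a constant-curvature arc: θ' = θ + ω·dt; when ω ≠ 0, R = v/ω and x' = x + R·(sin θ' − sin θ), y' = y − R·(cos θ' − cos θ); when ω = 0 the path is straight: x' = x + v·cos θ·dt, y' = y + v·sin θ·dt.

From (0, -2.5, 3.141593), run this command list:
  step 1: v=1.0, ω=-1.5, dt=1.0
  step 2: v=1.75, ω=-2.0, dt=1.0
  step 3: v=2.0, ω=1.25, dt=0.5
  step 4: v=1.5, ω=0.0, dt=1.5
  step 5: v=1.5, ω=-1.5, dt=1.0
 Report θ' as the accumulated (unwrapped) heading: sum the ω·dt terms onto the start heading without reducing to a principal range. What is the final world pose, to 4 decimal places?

step 1: θ'=1.6416 (R=-0.6667) → pose (-0.6650, -1.8805, 1.6416)
step 2: θ'=-0.3584 (R=-0.8750) → pose (0.5147, -0.9992, -0.3584)
step 3: θ'=0.2666 (R=1.6000) → pose (1.4975, -1.0443, 0.2666)
step 4: θ'=0.2666 (straight) → pose (3.6680, -0.4516, 0.2666)
step 5: θ'=-1.2334 (R=-1.0000) → pose (4.8751, -1.0852, -1.2334)

(4.8751, -1.0852, -1.2334)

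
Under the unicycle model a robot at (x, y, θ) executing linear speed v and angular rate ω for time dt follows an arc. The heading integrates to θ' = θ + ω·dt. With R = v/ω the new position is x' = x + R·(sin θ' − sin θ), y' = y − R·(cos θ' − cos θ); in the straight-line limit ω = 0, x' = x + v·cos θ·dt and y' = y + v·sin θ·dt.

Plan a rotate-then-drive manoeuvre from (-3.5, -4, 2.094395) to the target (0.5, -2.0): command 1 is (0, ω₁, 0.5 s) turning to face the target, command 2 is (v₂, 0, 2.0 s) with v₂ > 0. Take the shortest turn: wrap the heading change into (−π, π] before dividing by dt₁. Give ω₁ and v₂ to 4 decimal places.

heading to target = atan2(-2−-4, 0.5−-3.5) = 0.4636
Δθ = wrap(0.4636 − 2.0944) = -1.6307; ω₁ = Δθ/dt₁ = -3.2615
distance = √((0.5−-3.5)² + (-2−-4)²) = 4.4721; v₂ = distance/dt₂ = 2.2361

ω₁ = -3.2615, v₂ = 2.2361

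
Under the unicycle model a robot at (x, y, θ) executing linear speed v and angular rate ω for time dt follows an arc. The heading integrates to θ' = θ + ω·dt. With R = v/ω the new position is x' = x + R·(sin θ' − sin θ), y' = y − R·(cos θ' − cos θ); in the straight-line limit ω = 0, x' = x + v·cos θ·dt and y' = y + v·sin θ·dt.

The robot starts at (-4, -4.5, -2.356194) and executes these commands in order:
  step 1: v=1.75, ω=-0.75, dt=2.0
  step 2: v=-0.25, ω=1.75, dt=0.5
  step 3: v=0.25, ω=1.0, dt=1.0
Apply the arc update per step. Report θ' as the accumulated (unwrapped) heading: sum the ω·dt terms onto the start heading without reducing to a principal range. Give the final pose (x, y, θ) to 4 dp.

step 1: θ'=-3.8562 (R=-2.3333) → pose (-7.1790, -4.6126, -3.8562)
step 2: θ'=-2.9812 (R=-0.1429) → pose (-7.0626, -4.6457, -2.9812)
step 3: θ'=-1.9812 (R=0.2500) → pose (-7.2519, -4.7927, -1.9812)

(-7.2519, -4.7927, -1.9812)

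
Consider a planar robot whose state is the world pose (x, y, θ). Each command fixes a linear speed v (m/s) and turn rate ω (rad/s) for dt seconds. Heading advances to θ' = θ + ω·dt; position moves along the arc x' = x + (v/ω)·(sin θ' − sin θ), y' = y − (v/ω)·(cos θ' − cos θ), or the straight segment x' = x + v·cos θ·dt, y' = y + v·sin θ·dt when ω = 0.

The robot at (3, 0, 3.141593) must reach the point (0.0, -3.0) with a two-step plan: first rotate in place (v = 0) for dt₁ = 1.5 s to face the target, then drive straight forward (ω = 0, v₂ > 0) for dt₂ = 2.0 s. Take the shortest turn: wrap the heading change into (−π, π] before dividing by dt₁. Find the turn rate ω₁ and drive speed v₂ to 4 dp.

ω₁ = 0.5236, v₂ = 2.1213

heading to target = atan2(-3−0, 0−3) = -2.3562
Δθ = wrap(-2.3562 − 3.1416) = 0.7854; ω₁ = Δθ/dt₁ = 0.5236
distance = √((0−3)² + (-3−0)²) = 4.2426; v₂ = distance/dt₂ = 2.1213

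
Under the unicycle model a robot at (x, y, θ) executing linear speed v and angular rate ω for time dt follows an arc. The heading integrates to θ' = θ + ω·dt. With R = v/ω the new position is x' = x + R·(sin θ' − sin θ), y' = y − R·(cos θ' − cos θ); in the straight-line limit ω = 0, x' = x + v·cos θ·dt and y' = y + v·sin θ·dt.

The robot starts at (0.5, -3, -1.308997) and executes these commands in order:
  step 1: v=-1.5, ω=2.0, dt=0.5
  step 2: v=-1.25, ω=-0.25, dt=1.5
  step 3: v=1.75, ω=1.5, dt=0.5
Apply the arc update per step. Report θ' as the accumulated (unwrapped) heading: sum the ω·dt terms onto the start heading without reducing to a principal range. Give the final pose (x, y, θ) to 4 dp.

step 1: θ'=-0.3090 (R=-0.7500) → pose (0.0036, -2.4796, -0.3090)
step 2: θ'=-0.6840 (R=5.0000) → pose (-1.6353, -1.5917, -0.6840)
step 3: θ'=0.0660 (R=1.1667) → pose (-0.8212, -1.8516, 0.0660)

(-0.8212, -1.8516, 0.0660)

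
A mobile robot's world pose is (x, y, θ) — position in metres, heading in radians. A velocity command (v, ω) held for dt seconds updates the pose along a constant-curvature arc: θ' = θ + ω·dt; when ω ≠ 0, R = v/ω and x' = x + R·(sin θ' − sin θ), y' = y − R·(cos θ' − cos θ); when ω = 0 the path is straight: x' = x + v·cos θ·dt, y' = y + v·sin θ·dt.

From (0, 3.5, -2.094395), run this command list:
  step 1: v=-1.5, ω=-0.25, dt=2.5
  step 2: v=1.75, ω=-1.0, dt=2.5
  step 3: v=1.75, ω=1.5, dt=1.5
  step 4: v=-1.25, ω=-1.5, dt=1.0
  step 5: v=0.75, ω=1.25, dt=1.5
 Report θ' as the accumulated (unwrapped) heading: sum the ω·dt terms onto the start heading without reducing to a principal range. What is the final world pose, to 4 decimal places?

step 1: θ'=-2.7194 (R=6.0000) → pose (2.7376, 5.9731, -2.7194)
step 2: θ'=-5.2194 (R=-1.7500) → pose (0.4906, 8.4192, -5.2194)
step 3: θ'=-2.9694 (R=1.1667) → pose (-0.7292, 10.1351, -2.9694)
step 4: θ'=-4.4694 (R=0.8333) → pose (0.2224, 9.5146, -4.4694)
step 5: θ'=-2.5944 (R=0.6000) → pose (-0.6721, 9.8826, -2.5944)

(-0.6721, 9.8826, -2.5944)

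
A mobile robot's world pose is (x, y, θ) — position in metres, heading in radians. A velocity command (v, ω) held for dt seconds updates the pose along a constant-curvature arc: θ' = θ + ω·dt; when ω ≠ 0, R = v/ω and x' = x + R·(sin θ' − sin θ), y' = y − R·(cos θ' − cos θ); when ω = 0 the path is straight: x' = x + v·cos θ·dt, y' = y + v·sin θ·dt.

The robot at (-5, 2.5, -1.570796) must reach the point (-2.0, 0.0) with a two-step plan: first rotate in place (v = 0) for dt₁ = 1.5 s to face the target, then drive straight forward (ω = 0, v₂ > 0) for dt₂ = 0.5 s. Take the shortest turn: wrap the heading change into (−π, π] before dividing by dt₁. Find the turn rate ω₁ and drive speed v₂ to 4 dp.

ω₁ = 0.5840, v₂ = 7.8102

heading to target = atan2(0−2.5, -2−-5) = -0.6947
Δθ = wrap(-0.6947 − -1.5708) = 0.8761; ω₁ = Δθ/dt₁ = 0.5840
distance = √((-2−-5)² + (0−2.5)²) = 3.9051; v₂ = distance/dt₂ = 7.8102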